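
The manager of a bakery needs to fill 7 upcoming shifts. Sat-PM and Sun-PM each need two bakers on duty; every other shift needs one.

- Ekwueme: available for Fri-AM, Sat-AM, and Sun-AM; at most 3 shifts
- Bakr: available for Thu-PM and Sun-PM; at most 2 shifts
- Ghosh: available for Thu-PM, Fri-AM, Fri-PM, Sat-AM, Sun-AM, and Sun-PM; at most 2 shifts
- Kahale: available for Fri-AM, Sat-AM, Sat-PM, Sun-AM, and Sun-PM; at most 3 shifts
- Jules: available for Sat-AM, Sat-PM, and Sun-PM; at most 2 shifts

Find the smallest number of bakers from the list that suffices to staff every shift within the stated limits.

4

9 slots to fill and no one can take more than 3, so at least ⌈9/3⌉ = 3 bakers are needed.
Any 3 bakers together have capacity at most 3+3+2 = 8 < 9 slots, so 3 can never suffice.
Ekwueme, Ghosh, Kahale, and Jules alone can cover everything: Thu-PM→Ghosh, Fri-AM→Ekwueme, Fri-PM→Ghosh, Sat-AM→Ekwueme, Sat-PM→Kahale+Jules, Sun-AM→Ekwueme, Sun-PM→Kahale+Jules.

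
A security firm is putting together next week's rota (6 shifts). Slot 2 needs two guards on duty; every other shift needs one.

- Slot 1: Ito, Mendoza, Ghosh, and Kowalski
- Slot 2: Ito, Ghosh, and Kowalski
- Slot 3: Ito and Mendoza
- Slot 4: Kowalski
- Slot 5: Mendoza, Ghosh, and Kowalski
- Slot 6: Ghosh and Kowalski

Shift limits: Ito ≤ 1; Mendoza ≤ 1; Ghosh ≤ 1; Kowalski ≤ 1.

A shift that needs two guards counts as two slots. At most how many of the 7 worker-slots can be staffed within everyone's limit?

Total capacity across all guards is 1+1+1+1 = 4, and 7 slots are needed, so at most 4 can be filled.
An assignment achieving 4: Slot 3→Ito, Slot 4→Kowalski, Slot 5→Mendoza, Slot 6→Ghosh.
Loads: Ito 1/1, Mendoza 1/1, Ghosh 1/1, Kowalski 1/1.

4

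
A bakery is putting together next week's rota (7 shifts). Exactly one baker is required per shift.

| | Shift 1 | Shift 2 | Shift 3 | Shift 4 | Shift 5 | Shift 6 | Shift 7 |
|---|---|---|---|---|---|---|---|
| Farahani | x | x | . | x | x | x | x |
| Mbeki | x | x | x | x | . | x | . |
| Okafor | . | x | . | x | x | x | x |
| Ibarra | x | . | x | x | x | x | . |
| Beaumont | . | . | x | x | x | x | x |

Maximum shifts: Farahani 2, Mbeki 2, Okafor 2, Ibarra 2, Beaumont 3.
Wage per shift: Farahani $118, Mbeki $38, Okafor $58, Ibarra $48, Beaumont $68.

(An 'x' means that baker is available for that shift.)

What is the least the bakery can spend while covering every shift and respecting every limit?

$356

Picking the cheapest available baker for each shift independently would cost $296, but that ignores the shift limits.
An optimal schedule: Shift 1→Mbeki, Shift 2→Mbeki, Shift 3→Ibarra, Shift 4→Okafor, Shift 5→Ibarra, Shift 6→Beaumont, Shift 7→Okafor.
Total: 38 + 38 + 48 + 58 + 48 + 68 + 58 = $356.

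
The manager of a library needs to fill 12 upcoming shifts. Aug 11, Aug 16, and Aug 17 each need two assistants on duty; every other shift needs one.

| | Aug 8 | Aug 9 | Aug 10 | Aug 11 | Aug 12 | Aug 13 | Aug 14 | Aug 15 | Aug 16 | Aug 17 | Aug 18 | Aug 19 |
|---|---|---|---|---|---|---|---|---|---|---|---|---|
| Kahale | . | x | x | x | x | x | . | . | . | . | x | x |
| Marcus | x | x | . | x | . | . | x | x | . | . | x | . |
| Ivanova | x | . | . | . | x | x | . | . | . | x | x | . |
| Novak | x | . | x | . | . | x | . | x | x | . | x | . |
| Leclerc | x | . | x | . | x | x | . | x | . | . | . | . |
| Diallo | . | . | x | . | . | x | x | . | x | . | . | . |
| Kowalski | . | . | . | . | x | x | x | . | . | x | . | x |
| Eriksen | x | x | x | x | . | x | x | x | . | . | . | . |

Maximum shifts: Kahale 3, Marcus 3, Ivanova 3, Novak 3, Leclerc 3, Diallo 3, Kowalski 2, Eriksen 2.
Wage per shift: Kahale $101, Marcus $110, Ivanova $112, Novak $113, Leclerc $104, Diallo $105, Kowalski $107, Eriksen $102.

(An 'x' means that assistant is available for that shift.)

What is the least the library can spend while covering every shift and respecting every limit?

$1573

Aug 16 can only be covered by Novak and Diallo, so that assignment is forced.
Aug 17 can only be covered by Ivanova and Kowalski, so that assignment is forced.
Picking the cheapest available assistant for each shift independently would cost $1552, but that ignores the shift limits.
An optimal schedule: Aug 8→Leclerc, Aug 9→Eriksen, Aug 10→Diallo, Aug 11→Kahale+Eriksen, Aug 12→Leclerc, Aug 13→Kowalski, Aug 14→Diallo, Aug 15→Leclerc, Aug 16→Diallo+Novak, Aug 17→Kowalski+Ivanova, Aug 18→Kahale, Aug 19→Kahale.
Total: 104 + 102 + 105 + 101 + 102 + 104 + 107 + 105 + 104 + 105 + 113 + 107 + 112 + 101 + 101 = $1573.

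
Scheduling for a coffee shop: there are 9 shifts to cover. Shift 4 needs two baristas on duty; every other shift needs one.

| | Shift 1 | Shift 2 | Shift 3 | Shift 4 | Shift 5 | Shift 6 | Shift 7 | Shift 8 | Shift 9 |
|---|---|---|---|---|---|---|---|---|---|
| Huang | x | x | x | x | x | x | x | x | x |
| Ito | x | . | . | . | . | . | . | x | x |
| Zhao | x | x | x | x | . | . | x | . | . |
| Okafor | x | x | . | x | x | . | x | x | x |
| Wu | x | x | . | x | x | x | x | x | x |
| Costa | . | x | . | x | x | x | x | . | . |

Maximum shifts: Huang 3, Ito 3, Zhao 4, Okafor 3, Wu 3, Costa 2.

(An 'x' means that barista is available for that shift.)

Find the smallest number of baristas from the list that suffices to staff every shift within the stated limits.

3

10 slots to fill and no one can take more than 4, so at least ⌈10/4⌉ = 3 baristas are needed.
Huang, Ito, and Zhao alone can cover everything: Shift 1→Ito, Shift 2→Zhao, Shift 3→Zhao, Shift 4→Huang+Zhao, Shift 5→Huang, Shift 6→Huang, Shift 7→Zhao, Shift 8→Ito, Shift 9→Ito.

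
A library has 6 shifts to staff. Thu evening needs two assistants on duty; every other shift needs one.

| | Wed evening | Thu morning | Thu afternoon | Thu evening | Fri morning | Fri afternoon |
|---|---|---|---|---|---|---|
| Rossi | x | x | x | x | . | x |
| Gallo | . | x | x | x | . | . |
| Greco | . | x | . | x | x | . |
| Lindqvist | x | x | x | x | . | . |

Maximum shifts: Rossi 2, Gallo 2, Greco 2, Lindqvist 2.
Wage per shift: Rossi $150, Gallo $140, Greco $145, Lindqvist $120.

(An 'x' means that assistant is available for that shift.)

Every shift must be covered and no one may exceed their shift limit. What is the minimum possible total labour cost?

Fri morning can only be covered by Greco, so that assignment is forced.
Fri afternoon can only be covered by Rossi, so that assignment is forced.
Picking the cheapest available assistant for each shift independently would cost $915, but that ignores the shift limits.
An optimal schedule: Wed evening→Lindqvist, Thu morning→Gallo, Thu afternoon→Lindqvist, Thu evening→Gallo+Greco, Fri morning→Greco, Fri afternoon→Rossi.
Total: 120 + 140 + 120 + 140 + 145 + 145 + 150 = $960.

$960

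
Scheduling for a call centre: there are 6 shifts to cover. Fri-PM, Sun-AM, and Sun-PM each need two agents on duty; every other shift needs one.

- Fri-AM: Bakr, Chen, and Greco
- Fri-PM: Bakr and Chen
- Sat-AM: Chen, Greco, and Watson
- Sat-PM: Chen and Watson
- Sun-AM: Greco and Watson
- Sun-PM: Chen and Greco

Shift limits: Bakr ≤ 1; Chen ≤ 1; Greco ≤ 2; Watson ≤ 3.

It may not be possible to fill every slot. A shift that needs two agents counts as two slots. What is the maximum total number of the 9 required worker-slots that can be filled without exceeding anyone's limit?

Total capacity across all agents is 1+1+2+3 = 7, and 9 slots are needed, so at most 7 can be filled.
An assignment achieving 7: Fri-PM→Bakr+Chen, Sat-AM→Watson, Sat-PM→Watson, Sun-AM→Greco+Watson, Sun-PM→Greco.
Loads: Bakr 1/1, Chen 1/1, Greco 2/2, Watson 3/3.

7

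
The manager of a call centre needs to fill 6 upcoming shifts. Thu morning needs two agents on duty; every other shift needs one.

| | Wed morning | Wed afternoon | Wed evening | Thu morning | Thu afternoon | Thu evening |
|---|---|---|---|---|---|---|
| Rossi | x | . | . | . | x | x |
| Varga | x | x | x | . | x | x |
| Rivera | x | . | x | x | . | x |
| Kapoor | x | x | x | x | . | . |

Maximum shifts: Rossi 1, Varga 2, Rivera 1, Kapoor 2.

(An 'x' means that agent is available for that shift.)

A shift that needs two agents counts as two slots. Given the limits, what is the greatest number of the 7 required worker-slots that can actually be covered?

6

Total capacity across all agents is 1+2+1+2 = 6, and 7 slots are needed, so at most 6 can be filled.
An assignment achieving 6: Wed morning→Kapoor, Wed afternoon→Varga, Wed evening→Varga, Thu morning→Rivera+Kapoor, Thu afternoon→Rossi.
Loads: Rossi 1/1, Varga 2/2, Rivera 1/1, Kapoor 2/2.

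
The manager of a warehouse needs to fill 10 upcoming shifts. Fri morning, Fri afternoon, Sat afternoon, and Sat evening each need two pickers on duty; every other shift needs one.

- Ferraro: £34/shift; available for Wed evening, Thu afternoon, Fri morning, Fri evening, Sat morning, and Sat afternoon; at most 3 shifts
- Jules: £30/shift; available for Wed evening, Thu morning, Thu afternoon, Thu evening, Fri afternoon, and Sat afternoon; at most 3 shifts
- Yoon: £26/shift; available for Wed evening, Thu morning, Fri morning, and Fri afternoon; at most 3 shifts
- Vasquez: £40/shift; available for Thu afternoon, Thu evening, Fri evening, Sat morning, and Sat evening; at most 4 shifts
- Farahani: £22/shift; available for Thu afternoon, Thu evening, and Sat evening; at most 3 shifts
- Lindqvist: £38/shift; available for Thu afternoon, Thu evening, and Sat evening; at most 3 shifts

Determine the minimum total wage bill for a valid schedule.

Fri morning can only be covered by Ferraro and Yoon, so that assignment is forced.
Fri afternoon can only be covered by Jules and Yoon, so that assignment is forced.
Sat afternoon can only be covered by Ferraro and Jules, so that assignment is forced.
Picking the cheapest available picker for each shift independently would cost £404, but that ignores the shift limits.
An optimal schedule: Wed evening→Jules, Thu morning→Yoon, Thu afternoon→Farahani, Thu evening→Farahani, Fri morning→Yoon+Ferraro, Fri afternoon→Yoon+Jules, Fri evening→Ferraro, Sat morning→Vasquez, Sat afternoon→Jules+Ferraro, Sat evening→Farahani+Lindqvist.
Total: 30 + 26 + 22 + 22 + 26 + 34 + 26 + 30 + 34 + 40 + 30 + 34 + 22 + 38 = £414.

£414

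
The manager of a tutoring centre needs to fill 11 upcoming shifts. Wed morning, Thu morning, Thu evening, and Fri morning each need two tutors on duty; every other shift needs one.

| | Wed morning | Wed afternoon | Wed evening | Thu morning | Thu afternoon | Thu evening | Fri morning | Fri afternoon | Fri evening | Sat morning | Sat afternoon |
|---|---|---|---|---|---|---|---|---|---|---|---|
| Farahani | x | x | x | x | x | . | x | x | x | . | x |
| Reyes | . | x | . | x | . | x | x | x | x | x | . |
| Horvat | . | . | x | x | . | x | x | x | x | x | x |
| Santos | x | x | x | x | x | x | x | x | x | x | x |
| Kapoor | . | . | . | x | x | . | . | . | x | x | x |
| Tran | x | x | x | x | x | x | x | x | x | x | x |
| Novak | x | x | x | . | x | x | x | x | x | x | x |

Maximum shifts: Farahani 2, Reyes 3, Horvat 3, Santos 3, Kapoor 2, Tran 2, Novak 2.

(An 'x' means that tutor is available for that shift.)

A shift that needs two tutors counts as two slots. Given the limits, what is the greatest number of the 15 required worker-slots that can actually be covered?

15

Total capacity across all tutors is 2+3+3+3+2+2+2 = 17, and 15 slots are needed, so at most 15 can be filled.
An assignment achieving 15: Wed morning→Farahani+Santos, Wed afternoon→Farahani, Wed evening→Horvat, Thu morning→Reyes+Horvat, Thu afternoon→Santos, Thu evening→Reyes+Horvat, Fri morning→Reyes+Santos, Fri afternoon→Tran, Fri evening→Tran, Sat morning→Kapoor, Sat afternoon→Kapoor.
Loads: Farahani 2/2, Reyes 3/3, Horvat 3/3, Santos 3/3, Kapoor 2/2, Tran 2/2, Novak 0/2.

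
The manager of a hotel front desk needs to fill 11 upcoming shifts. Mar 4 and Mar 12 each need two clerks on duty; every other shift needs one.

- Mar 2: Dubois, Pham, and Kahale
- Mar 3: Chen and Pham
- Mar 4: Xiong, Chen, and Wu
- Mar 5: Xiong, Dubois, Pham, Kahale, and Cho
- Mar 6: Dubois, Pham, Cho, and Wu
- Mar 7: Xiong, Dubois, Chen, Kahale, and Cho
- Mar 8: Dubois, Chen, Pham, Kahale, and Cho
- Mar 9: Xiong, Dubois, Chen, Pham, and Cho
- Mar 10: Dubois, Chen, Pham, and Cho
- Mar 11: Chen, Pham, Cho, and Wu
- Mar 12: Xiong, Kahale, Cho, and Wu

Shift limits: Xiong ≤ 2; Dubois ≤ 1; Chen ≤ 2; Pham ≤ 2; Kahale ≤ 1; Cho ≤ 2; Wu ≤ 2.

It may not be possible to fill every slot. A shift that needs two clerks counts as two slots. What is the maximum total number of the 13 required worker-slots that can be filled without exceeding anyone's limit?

12

Total capacity across all clerks is 2+1+2+2+1+2+2 = 12, and 13 slots are needed, so at most 12 can be filled.
An assignment achieving 12: Mar 2→Dubois, Mar 3→Chen, Mar 4→Xiong+Chen, Mar 5→Kahale, Mar 6→Pham, Mar 7→Cho, Mar 8→Cho, Mar 10→Pham, Mar 11→Wu, Mar 12→Xiong+Wu.
Loads: Xiong 2/2, Dubois 1/1, Chen 2/2, Pham 2/2, Kahale 1/1, Cho 2/2, Wu 2/2.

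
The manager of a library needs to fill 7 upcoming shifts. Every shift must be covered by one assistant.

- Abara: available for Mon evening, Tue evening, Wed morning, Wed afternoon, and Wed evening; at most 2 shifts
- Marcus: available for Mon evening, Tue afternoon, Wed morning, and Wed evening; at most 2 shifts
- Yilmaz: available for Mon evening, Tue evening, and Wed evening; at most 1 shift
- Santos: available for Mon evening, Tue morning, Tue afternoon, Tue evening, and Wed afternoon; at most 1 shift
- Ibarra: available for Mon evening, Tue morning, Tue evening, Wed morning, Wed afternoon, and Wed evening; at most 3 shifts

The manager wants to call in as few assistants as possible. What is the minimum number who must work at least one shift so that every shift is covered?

3

7 slots to fill and no one can take more than 3, so at least ⌈7/3⌉ = 3 assistants are needed.
Abara, Marcus, and Ibarra alone can cover everything: Mon evening→Marcus, Tue morning→Ibarra, Tue afternoon→Marcus, Tue evening→Abara, Wed morning→Ibarra, Wed afternoon→Abara, Wed evening→Ibarra.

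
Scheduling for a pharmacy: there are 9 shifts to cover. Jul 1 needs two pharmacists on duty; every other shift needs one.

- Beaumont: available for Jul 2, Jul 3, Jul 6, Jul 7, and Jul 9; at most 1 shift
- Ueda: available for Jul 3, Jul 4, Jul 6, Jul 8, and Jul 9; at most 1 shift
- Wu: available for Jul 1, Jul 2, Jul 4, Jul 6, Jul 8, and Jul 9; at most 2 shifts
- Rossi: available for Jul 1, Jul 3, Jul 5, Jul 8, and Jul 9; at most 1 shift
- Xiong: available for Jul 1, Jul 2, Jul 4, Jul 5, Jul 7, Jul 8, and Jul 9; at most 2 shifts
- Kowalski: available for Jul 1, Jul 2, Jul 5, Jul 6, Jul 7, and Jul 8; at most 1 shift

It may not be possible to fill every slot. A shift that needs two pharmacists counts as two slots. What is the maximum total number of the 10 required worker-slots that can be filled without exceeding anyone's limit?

8

Total capacity across all pharmacists is 1+1+2+1+2+1 = 8, and 10 slots are needed, so at most 8 can be filled.
An assignment achieving 8: Jul 1→Wu+Xiong, Jul 2→Wu, Jul 3→Beaumont, Jul 4→Ueda, Jul 5→Rossi, Jul 6→Kowalski, Jul 7→Xiong.
Loads: Beaumont 1/1, Ueda 1/1, Wu 2/2, Rossi 1/1, Xiong 2/2, Kowalski 1/1.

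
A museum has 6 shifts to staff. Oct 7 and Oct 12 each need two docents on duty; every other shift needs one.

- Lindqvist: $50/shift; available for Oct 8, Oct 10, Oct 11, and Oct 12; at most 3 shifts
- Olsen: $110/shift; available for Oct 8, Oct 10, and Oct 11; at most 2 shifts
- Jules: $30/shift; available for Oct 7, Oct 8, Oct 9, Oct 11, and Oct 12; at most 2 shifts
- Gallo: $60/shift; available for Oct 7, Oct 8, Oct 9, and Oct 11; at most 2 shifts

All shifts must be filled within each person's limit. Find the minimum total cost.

$440

Oct 7 can only be covered by Jules and Gallo, so that assignment is forced.
Oct 12 can only be covered by Lindqvist and Jules, so that assignment is forced.
Picking the cheapest available docent for each shift independently would cost $310, but that ignores the shift limits.
An optimal schedule: Oct 7→Jules+Gallo, Oct 8→Lindqvist, Oct 9→Gallo, Oct 10→Lindqvist, Oct 11→Olsen, Oct 12→Lindqvist+Jules.
Total: 30 + 60 + 50 + 60 + 50 + 110 + 50 + 30 = $440.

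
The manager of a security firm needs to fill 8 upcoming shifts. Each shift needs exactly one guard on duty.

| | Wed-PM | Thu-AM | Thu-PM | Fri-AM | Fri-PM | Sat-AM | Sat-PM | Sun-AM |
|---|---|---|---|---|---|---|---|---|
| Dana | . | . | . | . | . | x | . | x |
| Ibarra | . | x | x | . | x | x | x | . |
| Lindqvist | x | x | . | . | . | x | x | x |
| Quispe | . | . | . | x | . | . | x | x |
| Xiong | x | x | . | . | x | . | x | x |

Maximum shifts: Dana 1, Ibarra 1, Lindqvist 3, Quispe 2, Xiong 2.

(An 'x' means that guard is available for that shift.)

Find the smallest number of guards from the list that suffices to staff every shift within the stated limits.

4

8 slots to fill and no one can take more than 3, so at least ⌈8/3⌉ = 3 guards are needed.
Any 3 guards together have capacity at most 3+2+2 = 7 < 8 slots, so 3 can never suffice.
Ibarra, Lindqvist, Quispe, and Xiong alone can cover everything: Wed-PM→Lindqvist, Thu-AM→Lindqvist, Thu-PM→Ibarra, Fri-AM→Quispe, Fri-PM→Xiong, Sat-AM→Lindqvist, Sat-PM→Xiong, Sun-AM→Quispe.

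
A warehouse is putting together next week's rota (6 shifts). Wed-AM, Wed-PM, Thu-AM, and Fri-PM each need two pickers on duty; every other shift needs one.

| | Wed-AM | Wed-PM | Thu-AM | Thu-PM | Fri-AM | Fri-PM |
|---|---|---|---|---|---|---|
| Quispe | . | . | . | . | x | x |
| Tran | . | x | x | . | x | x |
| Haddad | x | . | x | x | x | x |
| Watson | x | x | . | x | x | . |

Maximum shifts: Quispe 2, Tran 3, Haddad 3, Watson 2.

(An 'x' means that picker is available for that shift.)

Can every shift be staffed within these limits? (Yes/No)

Yes

Wed-AM can only be covered by Haddad and Watson, so that assignment is forced.
Wed-PM can only be covered by Tran and Watson, so that assignment is forced.
Thu-AM can only be covered by Tran and Haddad, so that assignment is forced.
One valid schedule: Wed-AM→Haddad+Watson, Wed-PM→Tran+Watson, Thu-AM→Tran+Haddad, Thu-PM→Haddad, Fri-AM→Quispe, Fri-PM→Quispe+Tran.
Loads: Quispe 2/2, Tran 3/3, Haddad 3/3, Watson 2/2 — all within limits.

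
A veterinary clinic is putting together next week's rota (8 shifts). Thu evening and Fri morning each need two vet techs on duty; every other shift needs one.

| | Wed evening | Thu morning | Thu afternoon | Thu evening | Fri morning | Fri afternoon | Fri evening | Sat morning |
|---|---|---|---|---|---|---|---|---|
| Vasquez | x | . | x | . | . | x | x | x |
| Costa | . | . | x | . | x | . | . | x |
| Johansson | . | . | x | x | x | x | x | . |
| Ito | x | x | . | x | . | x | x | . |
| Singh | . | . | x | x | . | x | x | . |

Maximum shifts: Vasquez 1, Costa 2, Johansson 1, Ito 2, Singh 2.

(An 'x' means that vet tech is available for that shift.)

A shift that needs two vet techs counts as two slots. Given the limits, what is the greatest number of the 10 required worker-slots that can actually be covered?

8

Total capacity across all vet techs is 1+2+1+2+2 = 8, and 10 slots are needed, so at most 8 can be filled.
An assignment achieving 8: Wed evening→Vasquez, Thu morning→Ito, Thu afternoon→Singh, Thu evening→Ito+Singh, Fri morning→Costa+Johansson, Sat morning→Costa.
Loads: Vasquez 1/1, Costa 2/2, Johansson 1/1, Ito 2/2, Singh 2/2.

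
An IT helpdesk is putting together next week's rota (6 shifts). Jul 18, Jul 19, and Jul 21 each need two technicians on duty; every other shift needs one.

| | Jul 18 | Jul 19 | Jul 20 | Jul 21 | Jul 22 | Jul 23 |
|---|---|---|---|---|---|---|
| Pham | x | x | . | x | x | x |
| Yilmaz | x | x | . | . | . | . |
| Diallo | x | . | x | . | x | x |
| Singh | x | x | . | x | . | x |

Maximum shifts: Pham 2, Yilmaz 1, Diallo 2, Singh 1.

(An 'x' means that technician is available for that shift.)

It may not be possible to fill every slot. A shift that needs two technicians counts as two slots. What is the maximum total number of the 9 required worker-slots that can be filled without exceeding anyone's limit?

Total capacity across all technicians is 2+1+2+1 = 6, and 9 slots are needed, so at most 6 can be filled.
An assignment achieving 6: Jul 19→Yilmaz, Jul 20→Diallo, Jul 21→Pham+Singh, Jul 22→Pham, Jul 23→Diallo.
Loads: Pham 2/2, Yilmaz 1/1, Diallo 2/2, Singh 1/1.

6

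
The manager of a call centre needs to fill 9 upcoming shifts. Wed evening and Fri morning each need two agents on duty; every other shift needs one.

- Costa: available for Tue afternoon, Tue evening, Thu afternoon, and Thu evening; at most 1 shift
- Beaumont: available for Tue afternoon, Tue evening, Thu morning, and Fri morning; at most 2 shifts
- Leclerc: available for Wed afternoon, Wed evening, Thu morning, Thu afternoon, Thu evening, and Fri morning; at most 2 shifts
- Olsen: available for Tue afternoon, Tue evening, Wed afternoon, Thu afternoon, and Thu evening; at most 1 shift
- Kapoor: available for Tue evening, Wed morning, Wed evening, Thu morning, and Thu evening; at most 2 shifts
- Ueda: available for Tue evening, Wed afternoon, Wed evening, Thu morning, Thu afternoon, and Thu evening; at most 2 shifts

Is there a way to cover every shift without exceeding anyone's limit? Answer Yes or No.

No

Total capacity is 1+2+2+1+2+2 = 10 but 11 worker-slots are needed — infeasible.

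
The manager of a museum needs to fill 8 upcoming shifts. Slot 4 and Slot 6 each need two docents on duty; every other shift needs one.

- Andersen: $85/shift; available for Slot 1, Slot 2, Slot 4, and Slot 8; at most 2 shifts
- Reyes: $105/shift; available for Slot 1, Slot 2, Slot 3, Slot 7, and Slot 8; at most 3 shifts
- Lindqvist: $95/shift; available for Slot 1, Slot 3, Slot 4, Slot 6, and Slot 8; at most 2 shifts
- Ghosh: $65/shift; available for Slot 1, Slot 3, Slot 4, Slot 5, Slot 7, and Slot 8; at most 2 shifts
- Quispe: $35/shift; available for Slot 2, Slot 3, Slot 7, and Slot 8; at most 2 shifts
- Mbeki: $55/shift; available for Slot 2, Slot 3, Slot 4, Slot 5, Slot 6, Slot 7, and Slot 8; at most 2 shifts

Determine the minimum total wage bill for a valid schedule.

$670

Slot 6 can only be covered by Lindqvist and Mbeki, so that assignment is forced.
Picking the cheapest available docent for each shift independently would cost $530, but that ignores the shift limits.
An optimal schedule: Slot 1→Ghosh, Slot 2→Quispe, Slot 3→Ghosh, Slot 4→Andersen+Lindqvist, Slot 5→Mbeki, Slot 6→Mbeki+Lindqvist, Slot 7→Quispe, Slot 8→Andersen.
Total: 65 + 35 + 65 + 85 + 95 + 55 + 55 + 95 + 35 + 85 = $670.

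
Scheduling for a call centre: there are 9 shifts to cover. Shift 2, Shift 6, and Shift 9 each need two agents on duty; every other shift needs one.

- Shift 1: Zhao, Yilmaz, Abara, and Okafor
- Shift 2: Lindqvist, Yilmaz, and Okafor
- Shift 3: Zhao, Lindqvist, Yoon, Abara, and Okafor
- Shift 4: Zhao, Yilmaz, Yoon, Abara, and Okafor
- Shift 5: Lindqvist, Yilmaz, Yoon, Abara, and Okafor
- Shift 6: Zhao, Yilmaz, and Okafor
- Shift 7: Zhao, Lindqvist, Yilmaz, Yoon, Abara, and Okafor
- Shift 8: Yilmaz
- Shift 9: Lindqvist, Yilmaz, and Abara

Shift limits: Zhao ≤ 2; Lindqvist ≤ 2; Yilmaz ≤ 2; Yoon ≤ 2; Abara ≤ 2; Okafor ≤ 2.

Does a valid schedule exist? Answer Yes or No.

Shift 8 can only be covered by Yilmaz, so that assignment is forced.
One valid schedule: Shift 1→Zhao, Shift 2→Lindqvist+Yilmaz, Shift 3→Yoon, Shift 4→Yoon, Shift 5→Abara, Shift 6→Zhao+Okafor, Shift 7→Okafor, Shift 8→Yilmaz, Shift 9→Lindqvist+Abara.
Loads: Zhao 2/2, Lindqvist 2/2, Yilmaz 2/2, Yoon 2/2, Abara 2/2, Okafor 2/2 — all within limits.

Yes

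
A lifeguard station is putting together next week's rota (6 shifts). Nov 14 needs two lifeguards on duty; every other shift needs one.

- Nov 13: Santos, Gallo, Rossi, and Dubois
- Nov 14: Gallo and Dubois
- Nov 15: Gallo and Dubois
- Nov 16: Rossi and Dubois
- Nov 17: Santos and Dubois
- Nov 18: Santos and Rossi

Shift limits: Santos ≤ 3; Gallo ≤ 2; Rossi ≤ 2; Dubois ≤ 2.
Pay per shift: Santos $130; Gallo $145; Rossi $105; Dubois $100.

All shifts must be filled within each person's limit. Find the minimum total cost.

Nov 14 can only be covered by Gallo and Dubois, so that assignment is forced.
Picking the cheapest available lifeguard for each shift independently would cost $750, but that ignores the shift limits.
An optimal schedule: Nov 13→Santos, Nov 14→Dubois+Gallo, Nov 15→Dubois, Nov 16→Rossi, Nov 17→Santos, Nov 18→Rossi.
Total: 130 + 100 + 145 + 100 + 105 + 130 + 105 = $815.

$815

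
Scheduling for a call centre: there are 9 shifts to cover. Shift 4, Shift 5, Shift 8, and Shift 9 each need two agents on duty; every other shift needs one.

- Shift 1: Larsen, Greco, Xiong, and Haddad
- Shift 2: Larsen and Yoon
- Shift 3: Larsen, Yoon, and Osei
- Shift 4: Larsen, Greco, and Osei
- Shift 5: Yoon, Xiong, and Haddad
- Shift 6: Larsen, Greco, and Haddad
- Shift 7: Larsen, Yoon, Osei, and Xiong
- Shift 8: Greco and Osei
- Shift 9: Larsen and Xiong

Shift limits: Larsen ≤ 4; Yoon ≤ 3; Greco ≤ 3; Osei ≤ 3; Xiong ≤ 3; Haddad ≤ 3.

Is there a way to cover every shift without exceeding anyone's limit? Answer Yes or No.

Shift 8 can only be covered by Greco and Osei, so that assignment is forced.
Shift 9 can only be covered by Larsen and Xiong, so that assignment is forced.
One valid schedule: Shift 1→Xiong, Shift 2→Larsen, Shift 3→Larsen, Shift 4→Larsen+Greco, Shift 5→Yoon+Xiong, Shift 6→Greco, Shift 7→Yoon, Shift 8→Greco+Osei, Shift 9→Larsen+Xiong.
Loads: Larsen 4/4, Yoon 2/3, Greco 3/3, Osei 1/3, Xiong 3/3, Haddad 0/3 — all within limits.

Yes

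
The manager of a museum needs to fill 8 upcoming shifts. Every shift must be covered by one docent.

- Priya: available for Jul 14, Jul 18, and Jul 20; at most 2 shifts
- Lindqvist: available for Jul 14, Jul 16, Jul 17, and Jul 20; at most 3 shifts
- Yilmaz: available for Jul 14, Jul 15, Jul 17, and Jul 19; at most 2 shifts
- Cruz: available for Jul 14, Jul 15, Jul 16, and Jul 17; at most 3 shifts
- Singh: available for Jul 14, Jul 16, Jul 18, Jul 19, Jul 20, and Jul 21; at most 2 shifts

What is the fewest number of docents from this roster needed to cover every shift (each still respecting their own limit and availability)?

8 slots to fill and no one can take more than 3, so at least ⌈8/3⌉ = 3 docents are needed.
No set of 3 docents can cover every shift (each such set leaves at least one shift with no one available or exceeds a cap).
Priya, Lindqvist, Yilmaz, and Singh alone can cover everything: Jul 14→Lindqvist, Jul 15→Yilmaz, Jul 16→Lindqvist, Jul 17→Lindqvist, Jul 18→Priya, Jul 19→Yilmaz, Jul 20→Priya, Jul 21→Singh.

4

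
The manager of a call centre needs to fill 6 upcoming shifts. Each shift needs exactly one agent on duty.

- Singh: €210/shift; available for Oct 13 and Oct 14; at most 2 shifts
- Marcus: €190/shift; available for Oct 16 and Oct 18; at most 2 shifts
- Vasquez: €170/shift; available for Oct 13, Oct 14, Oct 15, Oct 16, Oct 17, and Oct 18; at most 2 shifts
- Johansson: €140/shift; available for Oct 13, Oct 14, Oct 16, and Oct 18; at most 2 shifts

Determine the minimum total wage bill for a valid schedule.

Oct 15 can only be covered by Vasquez, so that assignment is forced.
Oct 17 can only be covered by Vasquez, so that assignment is forced.
Picking the cheapest available agent for each shift independently would cost €900, but that ignores the shift limits.
An optimal schedule: Oct 13→Johansson, Oct 14→Johansson, Oct 15→Vasquez, Oct 16→Marcus, Oct 17→Vasquez, Oct 18→Marcus.
Total: 140 + 140 + 170 + 190 + 170 + 190 = €1000.

€1000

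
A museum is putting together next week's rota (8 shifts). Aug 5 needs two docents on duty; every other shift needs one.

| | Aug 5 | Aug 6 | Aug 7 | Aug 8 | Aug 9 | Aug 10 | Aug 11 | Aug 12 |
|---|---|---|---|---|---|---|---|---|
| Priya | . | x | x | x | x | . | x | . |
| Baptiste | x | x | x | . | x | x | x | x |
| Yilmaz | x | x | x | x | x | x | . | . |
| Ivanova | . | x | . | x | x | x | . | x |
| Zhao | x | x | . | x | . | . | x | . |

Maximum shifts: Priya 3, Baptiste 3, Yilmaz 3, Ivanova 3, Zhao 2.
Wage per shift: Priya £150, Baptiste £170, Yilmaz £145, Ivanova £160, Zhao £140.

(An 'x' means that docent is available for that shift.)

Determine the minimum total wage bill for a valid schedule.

£1325

Picking the cheapest available docent for each shift independently would cost £1300, but that ignores the shift limits.
An optimal schedule: Aug 5→Zhao+Yilmaz, Aug 6→Priya, Aug 7→Yilmaz, Aug 8→Priya, Aug 9→Priya, Aug 10→Yilmaz, Aug 11→Zhao, Aug 12→Ivanova.
Total: 140 + 145 + 150 + 145 + 150 + 150 + 145 + 140 + 160 = £1325.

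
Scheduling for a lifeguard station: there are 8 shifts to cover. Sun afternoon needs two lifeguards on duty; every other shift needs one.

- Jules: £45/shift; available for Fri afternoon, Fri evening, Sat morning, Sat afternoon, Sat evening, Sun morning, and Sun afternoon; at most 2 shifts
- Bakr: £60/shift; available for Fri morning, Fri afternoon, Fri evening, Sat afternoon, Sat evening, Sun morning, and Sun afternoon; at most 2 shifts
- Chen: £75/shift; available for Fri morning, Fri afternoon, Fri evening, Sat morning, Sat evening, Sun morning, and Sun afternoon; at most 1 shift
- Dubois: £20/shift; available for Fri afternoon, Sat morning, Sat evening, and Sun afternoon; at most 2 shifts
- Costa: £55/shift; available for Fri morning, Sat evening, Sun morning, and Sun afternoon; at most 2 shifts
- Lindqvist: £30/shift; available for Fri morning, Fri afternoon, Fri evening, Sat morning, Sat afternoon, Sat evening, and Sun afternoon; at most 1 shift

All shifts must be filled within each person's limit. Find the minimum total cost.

£390

Picking the cheapest available lifeguard for each shift independently would cost £245, but that ignores the shift limits.
An optimal schedule: Fri morning→Costa, Fri afternoon→Dubois, Fri evening→Jules, Sat morning→Dubois, Sat afternoon→Lindqvist, Sat evening→Bakr, Sun morning→Jules, Sun afternoon→Costa+Bakr.
Total: 55 + 20 + 45 + 20 + 30 + 60 + 45 + 55 + 60 = £390.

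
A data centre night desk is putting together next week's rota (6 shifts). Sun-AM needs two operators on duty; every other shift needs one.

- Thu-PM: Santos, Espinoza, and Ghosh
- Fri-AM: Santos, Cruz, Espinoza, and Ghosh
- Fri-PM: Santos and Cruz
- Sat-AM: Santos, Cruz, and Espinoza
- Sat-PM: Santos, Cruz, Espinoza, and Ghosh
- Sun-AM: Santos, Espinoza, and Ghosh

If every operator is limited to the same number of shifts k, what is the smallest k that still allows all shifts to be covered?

With 4 operators and 7 worker-slots to fill, someone must work at least ⌈7/4⌉ = 2 shifts, so k ≥ 2.
k = 2 works: Thu-PM→Santos, Fri-AM→Cruz, Fri-PM→Santos, Sat-AM→Cruz, Sat-PM→Espinoza, Sun-AM→Espinoza+Ghosh.
Loads: Santos 2, Cruz 2, Espinoza 2, Ghosh 1 — all ≤ 2.

2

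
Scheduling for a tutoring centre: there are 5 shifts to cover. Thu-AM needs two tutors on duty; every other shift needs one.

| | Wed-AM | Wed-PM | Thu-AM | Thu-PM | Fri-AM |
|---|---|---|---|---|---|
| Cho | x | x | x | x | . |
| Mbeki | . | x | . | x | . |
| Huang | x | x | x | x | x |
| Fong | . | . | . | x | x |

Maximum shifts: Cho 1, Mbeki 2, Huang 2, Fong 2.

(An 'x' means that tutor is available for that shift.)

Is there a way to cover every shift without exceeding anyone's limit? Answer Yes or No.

Thu-AM can only be covered by Cho and Huang, so that assignment is forced.
One valid schedule: Wed-AM→Huang, Wed-PM→Mbeki, Thu-AM→Cho+Huang, Thu-PM→Mbeki, Fri-AM→Fong.
Loads: Cho 1/1, Mbeki 2/2, Huang 2/2, Fong 1/2 — all within limits.

Yes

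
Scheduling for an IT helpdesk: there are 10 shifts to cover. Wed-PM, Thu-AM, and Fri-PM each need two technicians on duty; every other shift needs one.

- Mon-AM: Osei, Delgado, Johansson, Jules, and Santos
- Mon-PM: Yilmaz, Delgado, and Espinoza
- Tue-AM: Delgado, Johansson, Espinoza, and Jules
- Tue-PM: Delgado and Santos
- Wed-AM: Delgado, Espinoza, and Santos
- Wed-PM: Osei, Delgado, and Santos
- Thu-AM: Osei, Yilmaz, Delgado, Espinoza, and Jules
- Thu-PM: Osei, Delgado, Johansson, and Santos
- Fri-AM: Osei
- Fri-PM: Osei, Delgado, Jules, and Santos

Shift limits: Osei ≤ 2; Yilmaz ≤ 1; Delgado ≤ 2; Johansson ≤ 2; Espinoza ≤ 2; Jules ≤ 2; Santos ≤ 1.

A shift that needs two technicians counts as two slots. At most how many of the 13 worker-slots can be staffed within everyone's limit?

12

Total capacity across all technicians is 2+1+2+2+2+2+1 = 12, and 13 slots are needed, so at most 12 can be filled.
An assignment achieving 12: Mon-AM→Johansson, Mon-PM→Yilmaz, Tue-AM→Espinoza, Tue-PM→Delgado, Wed-AM→Delgado, Wed-PM→Osei+Santos, Thu-AM→Espinoza+Jules, Thu-PM→Johansson, Fri-AM→Osei, Fri-PM→Jules.
Loads: Osei 2/2, Yilmaz 1/1, Delgado 2/2, Johansson 2/2, Espinoza 2/2, Jules 2/2, Santos 1/1.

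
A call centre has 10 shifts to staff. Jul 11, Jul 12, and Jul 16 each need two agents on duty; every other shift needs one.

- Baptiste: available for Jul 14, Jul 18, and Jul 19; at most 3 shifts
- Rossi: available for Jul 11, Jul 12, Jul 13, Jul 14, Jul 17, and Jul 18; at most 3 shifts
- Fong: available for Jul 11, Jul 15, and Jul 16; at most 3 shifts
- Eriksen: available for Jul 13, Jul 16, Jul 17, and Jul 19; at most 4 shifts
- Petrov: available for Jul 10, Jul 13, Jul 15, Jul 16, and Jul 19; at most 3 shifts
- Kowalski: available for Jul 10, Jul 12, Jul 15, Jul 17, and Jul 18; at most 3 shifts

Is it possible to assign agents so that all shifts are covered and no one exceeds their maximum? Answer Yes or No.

Jul 11 can only be covered by Rossi and Fong, so that assignment is forced.
Jul 12 can only be covered by Rossi and Kowalski, so that assignment is forced.
One valid schedule: Jul 10→Petrov, Jul 11→Rossi+Fong, Jul 12→Rossi+Kowalski, Jul 13→Rossi, Jul 14→Baptiste, Jul 15→Fong, Jul 16→Fong+Eriksen, Jul 17→Eriksen, Jul 18→Baptiste, Jul 19→Baptiste.
Loads: Baptiste 3/3, Rossi 3/3, Fong 3/3, Eriksen 2/4, Petrov 1/3, Kowalski 1/3 — all within limits.

Yes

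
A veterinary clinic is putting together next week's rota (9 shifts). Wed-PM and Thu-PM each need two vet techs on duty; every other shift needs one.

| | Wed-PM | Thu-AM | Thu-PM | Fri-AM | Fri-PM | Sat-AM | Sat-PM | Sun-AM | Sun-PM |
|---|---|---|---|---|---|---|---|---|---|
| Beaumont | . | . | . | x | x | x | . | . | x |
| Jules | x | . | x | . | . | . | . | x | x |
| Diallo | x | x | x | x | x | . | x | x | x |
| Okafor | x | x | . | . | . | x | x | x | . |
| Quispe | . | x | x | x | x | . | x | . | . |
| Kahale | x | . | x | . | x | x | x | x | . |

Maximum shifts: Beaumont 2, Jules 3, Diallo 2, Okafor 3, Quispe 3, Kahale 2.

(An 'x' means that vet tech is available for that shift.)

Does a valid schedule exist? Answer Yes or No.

One valid schedule: Wed-PM→Jules+Okafor, Thu-AM→Diallo, Thu-PM→Quispe+Kahale, Fri-AM→Beaumont, Fri-PM→Diallo, Sat-AM→Beaumont, Sat-PM→Okafor, Sun-AM→Jules, Sun-PM→Jules.
Loads: Beaumont 2/2, Jules 3/3, Diallo 2/2, Okafor 2/3, Quispe 1/3, Kahale 1/2 — all within limits.

Yes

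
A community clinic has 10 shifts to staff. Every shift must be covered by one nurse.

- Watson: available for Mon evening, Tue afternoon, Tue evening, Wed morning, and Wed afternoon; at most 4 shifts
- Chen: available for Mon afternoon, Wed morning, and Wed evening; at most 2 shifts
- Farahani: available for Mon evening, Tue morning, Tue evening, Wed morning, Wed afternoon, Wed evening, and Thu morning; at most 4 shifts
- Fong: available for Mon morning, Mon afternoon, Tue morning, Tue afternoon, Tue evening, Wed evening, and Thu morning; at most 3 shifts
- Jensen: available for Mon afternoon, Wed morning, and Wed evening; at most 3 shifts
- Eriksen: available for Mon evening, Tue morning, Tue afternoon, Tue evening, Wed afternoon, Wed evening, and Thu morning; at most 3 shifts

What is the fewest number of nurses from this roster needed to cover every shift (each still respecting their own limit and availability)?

3

10 slots to fill and no one can take more than 4, so at least ⌈10/4⌉ = 3 nurses are needed.
Watson, Farahani, and Fong alone can cover everything: Mon morning→Fong, Mon afternoon→Fong, Mon evening→Watson, Tue morning→Farahani, Tue afternoon→Watson, Tue evening→Farahani, Wed morning→Watson, Wed afternoon→Watson, Wed evening→Farahani, Thu morning→Farahani.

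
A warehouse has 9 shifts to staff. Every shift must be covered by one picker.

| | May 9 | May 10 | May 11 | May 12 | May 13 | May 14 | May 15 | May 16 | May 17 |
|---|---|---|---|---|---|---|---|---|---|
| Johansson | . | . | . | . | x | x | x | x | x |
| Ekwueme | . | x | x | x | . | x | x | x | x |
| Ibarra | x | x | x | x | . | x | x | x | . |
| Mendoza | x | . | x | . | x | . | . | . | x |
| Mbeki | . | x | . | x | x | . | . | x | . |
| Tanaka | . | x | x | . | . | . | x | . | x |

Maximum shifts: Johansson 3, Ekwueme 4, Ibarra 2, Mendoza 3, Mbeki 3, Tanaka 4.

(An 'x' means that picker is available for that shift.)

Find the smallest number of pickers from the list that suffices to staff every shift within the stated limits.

3

9 slots to fill and no one can take more than 4, so at least ⌈9/4⌉ = 3 pickers are needed.
Johansson, Ekwueme, and Ibarra alone can cover everything: May 9→Ibarra, May 10→Ekwueme, May 11→Ekwueme, May 12→Ekwueme, May 13→Johansson, May 14→Johansson, May 15→Ekwueme, May 16→Ibarra, May 17→Johansson.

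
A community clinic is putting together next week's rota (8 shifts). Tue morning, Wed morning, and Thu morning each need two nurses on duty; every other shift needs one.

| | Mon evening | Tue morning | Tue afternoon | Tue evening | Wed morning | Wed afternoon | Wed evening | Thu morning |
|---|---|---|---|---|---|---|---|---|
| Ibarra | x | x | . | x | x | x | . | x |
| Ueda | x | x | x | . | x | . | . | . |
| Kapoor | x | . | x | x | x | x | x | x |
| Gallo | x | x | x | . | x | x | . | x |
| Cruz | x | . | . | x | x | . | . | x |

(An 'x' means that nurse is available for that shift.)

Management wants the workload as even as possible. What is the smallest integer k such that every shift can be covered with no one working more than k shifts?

3

With 5 nurses and 11 worker-slots to fill, someone must work at least ⌈11/5⌉ = 3 shifts, so k ≥ 3.
k = 3 works: Mon evening→Ueda, Tue morning→Ibarra+Ueda, Tue afternoon→Ueda, Tue evening→Ibarra, Wed morning→Kapoor+Gallo, Wed afternoon→Ibarra, Wed evening→Kapoor, Thu morning→Kapoor+Gallo.
Loads: Ibarra 3, Ueda 3, Kapoor 3, Gallo 2, Cruz 0 — all ≤ 3.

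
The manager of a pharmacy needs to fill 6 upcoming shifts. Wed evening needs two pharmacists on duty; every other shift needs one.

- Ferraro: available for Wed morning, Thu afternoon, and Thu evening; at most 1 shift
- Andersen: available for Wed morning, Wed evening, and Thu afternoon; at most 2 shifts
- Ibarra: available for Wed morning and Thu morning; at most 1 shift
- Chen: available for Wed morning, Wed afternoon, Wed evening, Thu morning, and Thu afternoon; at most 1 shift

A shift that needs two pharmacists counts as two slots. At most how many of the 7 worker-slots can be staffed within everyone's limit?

Total capacity across all pharmacists is 1+2+1+1 = 5, and 7 slots are needed, so at most 5 can be filled.
An assignment achieving 5: Wed afternoon→Chen, Wed evening→Andersen, Thu morning→Ibarra, Thu afternoon→Andersen, Thu evening→Ferraro.
Loads: Ferraro 1/1, Andersen 2/2, Ibarra 1/1, Chen 1/1.

5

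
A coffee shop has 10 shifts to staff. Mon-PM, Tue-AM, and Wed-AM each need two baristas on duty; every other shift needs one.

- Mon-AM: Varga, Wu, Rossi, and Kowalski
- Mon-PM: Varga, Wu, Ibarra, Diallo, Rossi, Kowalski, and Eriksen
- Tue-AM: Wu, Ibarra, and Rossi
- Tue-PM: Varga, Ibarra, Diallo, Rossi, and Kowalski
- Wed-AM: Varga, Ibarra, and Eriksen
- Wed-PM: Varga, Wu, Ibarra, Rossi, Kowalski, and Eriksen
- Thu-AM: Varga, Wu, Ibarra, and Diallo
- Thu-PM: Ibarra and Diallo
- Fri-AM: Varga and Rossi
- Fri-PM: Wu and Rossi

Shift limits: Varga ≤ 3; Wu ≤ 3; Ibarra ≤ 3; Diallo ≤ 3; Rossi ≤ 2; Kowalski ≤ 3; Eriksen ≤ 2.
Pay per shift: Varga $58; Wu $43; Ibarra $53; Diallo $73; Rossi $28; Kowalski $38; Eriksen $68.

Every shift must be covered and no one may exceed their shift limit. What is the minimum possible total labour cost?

$574

Picking the cheapest available barista for each shift independently would cost $484, but that ignores the shift limits.
An optimal schedule: Mon-AM→Kowalski, Mon-PM→Wu+Varga, Tue-AM→Wu+Ibarra, Tue-PM→Kowalski, Wed-AM→Ibarra+Varga, Wed-PM→Kowalski, Thu-AM→Wu, Thu-PM→Ibarra, Fri-AM→Rossi, Fri-PM→Rossi.
Total: 38 + 43 + 58 + 43 + 53 + 38 + 53 + 58 + 38 + 43 + 53 + 28 + 28 = $574.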